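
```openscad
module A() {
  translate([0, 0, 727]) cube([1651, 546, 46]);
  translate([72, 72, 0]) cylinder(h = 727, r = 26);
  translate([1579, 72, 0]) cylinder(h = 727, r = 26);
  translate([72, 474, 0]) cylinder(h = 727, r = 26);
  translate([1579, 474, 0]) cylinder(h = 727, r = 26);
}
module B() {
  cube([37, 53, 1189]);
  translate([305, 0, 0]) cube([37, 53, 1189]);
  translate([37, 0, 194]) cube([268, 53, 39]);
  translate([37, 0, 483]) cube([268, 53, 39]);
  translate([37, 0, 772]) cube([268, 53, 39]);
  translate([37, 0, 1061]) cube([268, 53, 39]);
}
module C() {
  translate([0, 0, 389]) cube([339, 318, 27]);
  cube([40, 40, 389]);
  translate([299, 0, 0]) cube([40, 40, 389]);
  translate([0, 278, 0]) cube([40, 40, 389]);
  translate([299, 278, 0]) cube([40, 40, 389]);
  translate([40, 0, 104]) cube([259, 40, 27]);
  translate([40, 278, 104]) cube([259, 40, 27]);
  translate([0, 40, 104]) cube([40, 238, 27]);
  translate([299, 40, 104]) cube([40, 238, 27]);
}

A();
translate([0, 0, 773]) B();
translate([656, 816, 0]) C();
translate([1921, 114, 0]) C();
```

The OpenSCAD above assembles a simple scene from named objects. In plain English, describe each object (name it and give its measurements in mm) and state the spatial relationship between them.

A is a rectangular dining table. The top is 1651×546×46 mm with its upper surface at z = 773 mm. It stands on four round legs of 52 mm diameter, each leg's bounding box inset 46 mm from the nearest pair of top edges, running from the floor to the underside of the top.

B is a wooden ladder with two side rails of 37×53 mm section and 1189 mm height, set 342 mm apart overall. Between them run 4 rectangular rungs (53 mm deep, 39 mm thick), front faces flush with the rails' −y face. The bottom of the first rung is 194 mm above the floor and each subsequent rung is 289 mm higher than the one below.

C is a four-legged stool. The seat is 339×318 mm, 27 mm thick, top at z = 416 mm. It stands on four square legs, each 40×40 mm in cross-section, from z = 0 to the seat underside, each flush with a corner of the seat. Four stretchers, 40 mm wide and 27 mm tall, connect adjacent legs with their undersides at z = 104 mm, each running between the inner faces of the legs it joins and aligned with the legs' outer faces on the other axis.

The ladder is on top of the table. Two stools sit around the table at the +y, +x sides.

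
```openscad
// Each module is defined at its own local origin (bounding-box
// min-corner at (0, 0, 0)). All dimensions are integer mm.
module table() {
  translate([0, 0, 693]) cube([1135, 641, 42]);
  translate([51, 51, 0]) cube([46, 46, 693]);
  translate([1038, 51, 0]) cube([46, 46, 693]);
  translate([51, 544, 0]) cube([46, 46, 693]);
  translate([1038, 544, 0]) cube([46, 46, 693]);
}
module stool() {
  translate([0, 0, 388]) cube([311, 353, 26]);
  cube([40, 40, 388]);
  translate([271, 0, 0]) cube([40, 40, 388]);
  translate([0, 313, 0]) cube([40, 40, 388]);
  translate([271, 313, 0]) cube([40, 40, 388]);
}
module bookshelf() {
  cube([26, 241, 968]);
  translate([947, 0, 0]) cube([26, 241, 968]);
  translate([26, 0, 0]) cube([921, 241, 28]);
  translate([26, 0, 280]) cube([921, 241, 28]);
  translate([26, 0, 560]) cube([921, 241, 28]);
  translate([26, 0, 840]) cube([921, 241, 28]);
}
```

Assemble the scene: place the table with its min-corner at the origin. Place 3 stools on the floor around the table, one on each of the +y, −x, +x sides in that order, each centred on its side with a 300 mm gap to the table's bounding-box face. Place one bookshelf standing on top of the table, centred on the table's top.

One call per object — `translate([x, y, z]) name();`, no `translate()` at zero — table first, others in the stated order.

table();
translate([412, 941, 0]) stool();
translate([-611, 144, 0]) stool();
translate([1435, 144, 0]) stool();
translate([81, 200, 735]) bookshelf();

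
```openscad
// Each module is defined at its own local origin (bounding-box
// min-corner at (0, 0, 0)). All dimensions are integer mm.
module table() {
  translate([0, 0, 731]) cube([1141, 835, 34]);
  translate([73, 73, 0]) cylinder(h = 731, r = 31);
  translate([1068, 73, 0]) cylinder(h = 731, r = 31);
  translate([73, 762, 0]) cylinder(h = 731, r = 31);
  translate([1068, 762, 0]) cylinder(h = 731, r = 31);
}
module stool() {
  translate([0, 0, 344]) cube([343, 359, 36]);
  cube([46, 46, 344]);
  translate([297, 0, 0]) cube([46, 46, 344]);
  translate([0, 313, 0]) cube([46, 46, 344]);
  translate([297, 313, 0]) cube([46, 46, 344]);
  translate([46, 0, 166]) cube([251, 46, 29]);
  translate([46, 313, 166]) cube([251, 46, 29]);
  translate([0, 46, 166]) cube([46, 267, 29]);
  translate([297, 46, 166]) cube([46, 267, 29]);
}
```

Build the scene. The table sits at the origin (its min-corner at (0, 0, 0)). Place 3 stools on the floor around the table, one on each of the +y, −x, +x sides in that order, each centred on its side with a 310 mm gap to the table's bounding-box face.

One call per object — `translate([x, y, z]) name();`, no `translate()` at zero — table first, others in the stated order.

table();
translate([399, 1145, 0]) stool();
translate([-653, 238, 0]) stool();
translate([1451, 238, 0]) stool();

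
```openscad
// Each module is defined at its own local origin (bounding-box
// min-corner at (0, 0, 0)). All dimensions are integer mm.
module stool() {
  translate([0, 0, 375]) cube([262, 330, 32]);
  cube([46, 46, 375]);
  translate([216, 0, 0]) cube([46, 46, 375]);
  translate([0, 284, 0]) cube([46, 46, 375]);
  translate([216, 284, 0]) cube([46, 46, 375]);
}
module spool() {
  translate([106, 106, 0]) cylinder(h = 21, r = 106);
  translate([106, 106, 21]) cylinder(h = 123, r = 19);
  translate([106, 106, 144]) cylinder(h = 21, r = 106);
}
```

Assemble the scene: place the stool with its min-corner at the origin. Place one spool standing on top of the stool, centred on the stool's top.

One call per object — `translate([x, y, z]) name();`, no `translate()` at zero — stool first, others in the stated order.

stool();
translate([25, 59, 407]) spool();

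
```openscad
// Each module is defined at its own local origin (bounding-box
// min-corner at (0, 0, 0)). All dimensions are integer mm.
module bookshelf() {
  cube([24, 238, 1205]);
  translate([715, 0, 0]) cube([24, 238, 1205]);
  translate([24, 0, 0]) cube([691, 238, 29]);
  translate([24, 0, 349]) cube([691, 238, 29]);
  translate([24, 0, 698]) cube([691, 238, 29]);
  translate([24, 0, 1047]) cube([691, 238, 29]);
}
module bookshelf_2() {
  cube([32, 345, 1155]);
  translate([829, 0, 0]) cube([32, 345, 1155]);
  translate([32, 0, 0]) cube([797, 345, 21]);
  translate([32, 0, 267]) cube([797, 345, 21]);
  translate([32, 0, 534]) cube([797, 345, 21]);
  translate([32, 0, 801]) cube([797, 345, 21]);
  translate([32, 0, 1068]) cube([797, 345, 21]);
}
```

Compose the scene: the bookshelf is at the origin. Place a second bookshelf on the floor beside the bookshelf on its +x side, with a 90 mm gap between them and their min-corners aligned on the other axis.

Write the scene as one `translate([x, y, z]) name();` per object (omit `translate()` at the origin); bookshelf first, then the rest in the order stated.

bookshelf();
translate([829, 0, 0]) bookshelf_2();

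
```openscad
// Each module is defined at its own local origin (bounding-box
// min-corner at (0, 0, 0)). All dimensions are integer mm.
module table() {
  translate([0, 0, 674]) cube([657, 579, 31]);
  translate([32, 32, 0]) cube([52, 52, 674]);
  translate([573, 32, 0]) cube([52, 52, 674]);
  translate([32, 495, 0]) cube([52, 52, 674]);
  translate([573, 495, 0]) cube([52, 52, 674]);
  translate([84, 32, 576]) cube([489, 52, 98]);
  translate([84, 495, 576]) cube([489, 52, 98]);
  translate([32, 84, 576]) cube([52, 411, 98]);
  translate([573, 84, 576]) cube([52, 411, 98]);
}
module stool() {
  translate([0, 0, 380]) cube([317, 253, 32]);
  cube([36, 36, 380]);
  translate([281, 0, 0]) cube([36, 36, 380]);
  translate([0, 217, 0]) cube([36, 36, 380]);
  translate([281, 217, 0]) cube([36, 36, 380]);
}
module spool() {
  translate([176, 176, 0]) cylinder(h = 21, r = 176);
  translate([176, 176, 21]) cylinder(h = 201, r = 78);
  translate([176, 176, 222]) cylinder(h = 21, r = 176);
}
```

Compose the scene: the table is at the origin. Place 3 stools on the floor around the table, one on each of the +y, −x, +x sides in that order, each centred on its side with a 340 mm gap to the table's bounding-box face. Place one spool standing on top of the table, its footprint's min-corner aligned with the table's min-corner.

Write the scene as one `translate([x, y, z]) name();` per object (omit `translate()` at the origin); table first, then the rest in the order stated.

table();
translate([170, 919, 0]) stool();
translate([-657, 163, 0]) stool();
translate([997, 163, 0]) stool();
translate([0, 0, 705]) spool();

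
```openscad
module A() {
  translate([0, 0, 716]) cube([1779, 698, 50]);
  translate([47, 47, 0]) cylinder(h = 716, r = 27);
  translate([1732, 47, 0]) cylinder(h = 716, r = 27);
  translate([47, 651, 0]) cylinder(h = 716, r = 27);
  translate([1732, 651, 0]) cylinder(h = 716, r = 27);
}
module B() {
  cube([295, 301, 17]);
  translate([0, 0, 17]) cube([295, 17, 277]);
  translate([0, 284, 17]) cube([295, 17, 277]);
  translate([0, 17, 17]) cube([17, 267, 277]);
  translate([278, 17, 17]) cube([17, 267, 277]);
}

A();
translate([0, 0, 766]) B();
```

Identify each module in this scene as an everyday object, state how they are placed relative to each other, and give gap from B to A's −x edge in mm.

A is a table. B is an open box. The open box is on top of the table. The gap from the open box to the table's −x edge is 0 mm.

The open box's min-x is at 0; the table's min-x is 0; gap = 0 mm.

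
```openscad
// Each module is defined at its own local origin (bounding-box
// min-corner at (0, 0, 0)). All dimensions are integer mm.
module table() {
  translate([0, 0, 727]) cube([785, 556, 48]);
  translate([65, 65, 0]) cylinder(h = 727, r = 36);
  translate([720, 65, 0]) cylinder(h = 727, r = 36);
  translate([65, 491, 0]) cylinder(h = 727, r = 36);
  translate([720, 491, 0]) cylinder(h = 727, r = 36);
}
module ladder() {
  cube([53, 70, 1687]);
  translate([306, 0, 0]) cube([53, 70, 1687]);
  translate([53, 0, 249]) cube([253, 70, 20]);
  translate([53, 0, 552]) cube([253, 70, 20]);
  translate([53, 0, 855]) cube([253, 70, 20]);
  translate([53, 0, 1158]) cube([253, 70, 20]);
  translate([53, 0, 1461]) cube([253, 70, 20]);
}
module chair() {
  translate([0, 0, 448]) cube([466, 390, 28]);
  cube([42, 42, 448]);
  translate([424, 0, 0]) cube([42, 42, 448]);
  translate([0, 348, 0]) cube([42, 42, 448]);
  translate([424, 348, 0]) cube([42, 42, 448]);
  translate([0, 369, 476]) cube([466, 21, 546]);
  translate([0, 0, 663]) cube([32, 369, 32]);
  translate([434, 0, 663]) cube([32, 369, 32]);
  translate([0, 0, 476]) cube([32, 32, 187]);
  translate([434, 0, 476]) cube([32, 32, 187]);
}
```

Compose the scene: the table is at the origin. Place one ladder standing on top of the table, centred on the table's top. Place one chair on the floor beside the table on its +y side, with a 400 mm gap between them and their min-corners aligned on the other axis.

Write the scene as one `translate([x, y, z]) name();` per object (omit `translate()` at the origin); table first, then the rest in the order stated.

table();
translate([213, 243, 775]) ladder();
translate([0, 956, 0]) chair();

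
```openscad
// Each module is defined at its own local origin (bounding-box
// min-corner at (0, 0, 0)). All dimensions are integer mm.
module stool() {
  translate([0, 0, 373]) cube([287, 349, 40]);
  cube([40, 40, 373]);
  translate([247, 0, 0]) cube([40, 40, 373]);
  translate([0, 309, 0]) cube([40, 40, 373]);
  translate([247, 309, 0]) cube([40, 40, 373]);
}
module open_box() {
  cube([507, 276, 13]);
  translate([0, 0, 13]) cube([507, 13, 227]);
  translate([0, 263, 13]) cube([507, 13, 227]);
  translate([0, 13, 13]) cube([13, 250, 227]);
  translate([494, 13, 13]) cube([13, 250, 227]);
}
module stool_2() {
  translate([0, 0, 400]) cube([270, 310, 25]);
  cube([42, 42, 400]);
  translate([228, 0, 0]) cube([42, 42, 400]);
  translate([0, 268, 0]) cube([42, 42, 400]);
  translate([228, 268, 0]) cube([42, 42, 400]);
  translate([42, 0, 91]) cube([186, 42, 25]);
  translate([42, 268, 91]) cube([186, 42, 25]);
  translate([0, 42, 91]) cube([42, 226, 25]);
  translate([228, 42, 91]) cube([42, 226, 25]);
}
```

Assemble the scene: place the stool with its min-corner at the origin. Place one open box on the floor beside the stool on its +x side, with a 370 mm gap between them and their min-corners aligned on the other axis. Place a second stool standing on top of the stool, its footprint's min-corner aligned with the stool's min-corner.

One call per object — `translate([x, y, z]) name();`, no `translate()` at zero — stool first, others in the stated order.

stool();
translate([657, 0, 0]) open_box();
translate([0, 0, 413]) stool_2();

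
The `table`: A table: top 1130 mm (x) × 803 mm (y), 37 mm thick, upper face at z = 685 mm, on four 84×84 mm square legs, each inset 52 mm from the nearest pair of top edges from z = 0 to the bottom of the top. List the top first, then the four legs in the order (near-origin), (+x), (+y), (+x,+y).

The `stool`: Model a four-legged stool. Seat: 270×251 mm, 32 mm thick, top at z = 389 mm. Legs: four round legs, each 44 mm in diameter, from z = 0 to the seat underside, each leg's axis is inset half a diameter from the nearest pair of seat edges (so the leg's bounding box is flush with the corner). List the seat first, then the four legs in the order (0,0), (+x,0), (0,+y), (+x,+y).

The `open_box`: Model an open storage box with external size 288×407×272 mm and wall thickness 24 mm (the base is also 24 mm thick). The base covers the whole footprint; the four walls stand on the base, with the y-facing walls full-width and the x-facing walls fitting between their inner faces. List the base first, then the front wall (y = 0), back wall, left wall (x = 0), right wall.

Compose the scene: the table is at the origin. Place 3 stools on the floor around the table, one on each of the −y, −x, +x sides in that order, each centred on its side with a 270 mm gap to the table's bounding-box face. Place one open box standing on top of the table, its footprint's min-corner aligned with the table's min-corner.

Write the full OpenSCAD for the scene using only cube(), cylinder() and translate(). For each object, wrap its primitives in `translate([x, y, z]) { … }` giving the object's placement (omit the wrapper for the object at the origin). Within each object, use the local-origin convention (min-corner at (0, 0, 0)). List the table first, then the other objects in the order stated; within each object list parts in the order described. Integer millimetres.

translate([0, 0, 648]) cube([1130, 803, 37]);
translate([52, 52, 0]) cube([84, 84, 648]);
translate([994, 52, 0]) cube([84, 84, 648]);
translate([52, 667, 0]) cube([84, 84, 648]);
translate([994, 667, 0]) cube([84, 84, 648]);
translate([430, -521, 0]) {
  translate([0, 0, 357]) cube([270, 251, 32]);
  translate([22, 22, 0]) cylinder(h = 357, r = 22);
  translate([248, 22, 0]) cylinder(h = 357, r = 22);
  translate([22, 229, 0]) cylinder(h = 357, r = 22);
  translate([248, 229, 0]) cylinder(h = 357, r = 22);
}
translate([-540, 276, 0]) {
  translate([0, 0, 357]) cube([270, 251, 32]);
  translate([22, 22, 0]) cylinder(h = 357, r = 22);
  translate([248, 22, 0]) cylinder(h = 357, r = 22);
  translate([22, 229, 0]) cylinder(h = 357, r = 22);
  translate([248, 229, 0]) cylinder(h = 357, r = 22);
}
translate([1400, 276, 0]) {
  translate([0, 0, 357]) cube([270, 251, 32]);
  translate([22, 22, 0]) cylinder(h = 357, r = 22);
  translate([248, 22, 0]) cylinder(h = 357, r = 22);
  translate([22, 229, 0]) cylinder(h = 357, r = 22);
  translate([248, 229, 0]) cylinder(h = 357, r = 22);
}
translate([0, 0, 685]) {
  cube([288, 407, 24]);
  translate([0, 0, 24]) cube([288, 24, 248]);
  translate([0, 383, 24]) cube([288, 24, 248]);
  translate([0, 24, 24]) cube([24, 359, 248]);
  translate([264, 24, 24]) cube([24, 359, 248]);
}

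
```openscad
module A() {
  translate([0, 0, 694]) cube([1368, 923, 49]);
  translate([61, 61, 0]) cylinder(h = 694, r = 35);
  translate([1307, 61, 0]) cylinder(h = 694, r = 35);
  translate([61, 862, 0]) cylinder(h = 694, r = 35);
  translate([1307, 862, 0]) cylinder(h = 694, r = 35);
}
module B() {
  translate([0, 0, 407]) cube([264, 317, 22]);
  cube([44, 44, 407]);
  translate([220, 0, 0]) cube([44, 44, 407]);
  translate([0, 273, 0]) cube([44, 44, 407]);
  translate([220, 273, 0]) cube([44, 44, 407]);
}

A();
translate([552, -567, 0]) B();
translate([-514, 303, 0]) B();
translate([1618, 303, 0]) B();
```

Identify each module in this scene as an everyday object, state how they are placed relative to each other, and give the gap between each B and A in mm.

Each stool's nearest face is 250 mm from the table's bounding box.

A is a table. B is a stool. Three stools sit around the table at the −y, −x, +x sides. The gap between each stool and the table is 250 mm.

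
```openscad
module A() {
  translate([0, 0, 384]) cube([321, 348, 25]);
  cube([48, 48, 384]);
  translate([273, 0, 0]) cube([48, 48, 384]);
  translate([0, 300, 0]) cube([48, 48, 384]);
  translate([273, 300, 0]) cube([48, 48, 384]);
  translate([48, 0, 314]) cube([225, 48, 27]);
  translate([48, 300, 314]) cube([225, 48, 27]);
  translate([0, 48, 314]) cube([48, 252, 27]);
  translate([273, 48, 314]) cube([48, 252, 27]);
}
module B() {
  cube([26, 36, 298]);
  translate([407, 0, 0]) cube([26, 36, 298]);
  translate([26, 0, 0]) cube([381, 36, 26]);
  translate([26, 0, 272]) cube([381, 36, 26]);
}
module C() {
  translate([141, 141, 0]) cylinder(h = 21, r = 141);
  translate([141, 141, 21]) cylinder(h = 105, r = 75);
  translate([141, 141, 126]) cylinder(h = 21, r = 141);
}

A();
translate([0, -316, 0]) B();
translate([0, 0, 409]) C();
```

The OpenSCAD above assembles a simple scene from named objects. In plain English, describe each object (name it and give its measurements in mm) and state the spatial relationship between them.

A is a four-legged stool. The seat is a 321×348×25 mm slab whose top surface is at z = 409 mm; four square legs, each 48×48 mm in cross-section, run from the floor (z = 0) to the underside of the seat, each flush with a corner of the seat. Four stretchers, 48 mm wide and 27 mm tall, connect adjacent legs with their undersides at z = 314 mm, each running between the inner faces of the legs it joins and aligned with the legs' outer faces on the other axis.

B is a picture frame with a 381×246 mm rectangular opening (x by z) and a uniform 26 mm border on every side. Frame depth is 36 mm along y. It is built from two vertical stiles running the full outside height and two horizontal rails spanning the gap between the stiles.

C is a spool: two coaxial disc flanges of radius 141 mm and thickness 21 mm, joined by a core cylinder of radius 75 mm and height 105 mm. The lower flange rests on z = 0 and the three cylinders share a vertical axis.

The picture frame is on the floor beside the stool on its −y side. The spool is on top of the stool.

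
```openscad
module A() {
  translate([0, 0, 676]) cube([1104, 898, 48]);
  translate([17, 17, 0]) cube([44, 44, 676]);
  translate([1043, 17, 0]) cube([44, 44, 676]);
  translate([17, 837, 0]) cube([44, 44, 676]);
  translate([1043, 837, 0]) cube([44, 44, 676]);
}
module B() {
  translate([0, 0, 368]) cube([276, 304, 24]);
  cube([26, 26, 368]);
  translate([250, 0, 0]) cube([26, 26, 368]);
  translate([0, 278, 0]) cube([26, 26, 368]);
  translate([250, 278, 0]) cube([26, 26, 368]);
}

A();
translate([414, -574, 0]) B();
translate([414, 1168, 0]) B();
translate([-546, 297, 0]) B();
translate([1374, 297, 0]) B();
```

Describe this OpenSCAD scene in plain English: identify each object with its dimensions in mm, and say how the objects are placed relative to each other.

A is a table with a 1104×898 mm rectangular top, 48 mm thick, top surface at z = 724 mm, supported by four 44×44 mm square legs, each inset 17 mm from the nearest pair of top edges, running from the floor.

B is a four-legged stool. The seat is 276×304 mm, 24 mm thick, top at z = 392 mm. It stands on four square legs, each 26×26 mm in cross-section, from z = 0 to the seat underside, each flush with a corner of the seat.

Four stools sit around the table at the −y, +y, −x, +x sides.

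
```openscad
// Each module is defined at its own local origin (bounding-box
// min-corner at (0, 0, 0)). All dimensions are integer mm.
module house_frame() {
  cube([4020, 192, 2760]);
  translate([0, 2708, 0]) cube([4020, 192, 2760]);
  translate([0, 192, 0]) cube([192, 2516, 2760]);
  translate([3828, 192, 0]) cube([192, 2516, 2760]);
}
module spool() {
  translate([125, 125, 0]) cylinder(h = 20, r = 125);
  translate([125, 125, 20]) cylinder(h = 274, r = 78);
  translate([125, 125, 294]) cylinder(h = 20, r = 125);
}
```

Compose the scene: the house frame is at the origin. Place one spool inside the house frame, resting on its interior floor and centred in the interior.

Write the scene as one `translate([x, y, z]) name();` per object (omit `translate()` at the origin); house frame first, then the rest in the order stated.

house_frame();
translate([1885, 1325, 0]) spool();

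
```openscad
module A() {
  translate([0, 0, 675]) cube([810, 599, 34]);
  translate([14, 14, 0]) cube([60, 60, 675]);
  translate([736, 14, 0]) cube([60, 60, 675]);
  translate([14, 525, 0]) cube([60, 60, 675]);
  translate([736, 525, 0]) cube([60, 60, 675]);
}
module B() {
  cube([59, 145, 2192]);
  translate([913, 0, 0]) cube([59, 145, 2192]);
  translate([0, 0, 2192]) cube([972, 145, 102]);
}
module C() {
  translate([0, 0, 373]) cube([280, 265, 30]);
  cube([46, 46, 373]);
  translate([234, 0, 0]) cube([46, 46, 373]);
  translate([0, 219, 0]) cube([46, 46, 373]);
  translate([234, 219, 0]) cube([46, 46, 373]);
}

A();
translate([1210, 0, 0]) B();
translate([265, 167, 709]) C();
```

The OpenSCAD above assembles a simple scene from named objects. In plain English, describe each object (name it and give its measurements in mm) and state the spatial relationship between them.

A is a table: top 810 mm (x) × 599 mm (y), 34 mm thick, upper face at z = 709 mm, on four 60×60 mm square legs, each inset 14 mm from the nearest pair of top edges, running from z = 0 to the bottom of the top.

B is a rectangular door frame: two vertical jambs of 59×145 mm section, 2192 mm tall, with a clear opening 854 mm wide between their inner faces. A header 102 mm tall and 145 mm deep lies on top of the jambs and spans the full outside width.

C is a four-legged stool. The seat is a 280×265×30 mm slab whose top surface is at z = 403 mm; four square legs, each 46×46 mm in cross-section, run from the floor (z = 0) to the underside of the seat, each flush with a corner of the seat.

The door frame is on the floor beside the table on its +x side. The stool is on top of the table, centred.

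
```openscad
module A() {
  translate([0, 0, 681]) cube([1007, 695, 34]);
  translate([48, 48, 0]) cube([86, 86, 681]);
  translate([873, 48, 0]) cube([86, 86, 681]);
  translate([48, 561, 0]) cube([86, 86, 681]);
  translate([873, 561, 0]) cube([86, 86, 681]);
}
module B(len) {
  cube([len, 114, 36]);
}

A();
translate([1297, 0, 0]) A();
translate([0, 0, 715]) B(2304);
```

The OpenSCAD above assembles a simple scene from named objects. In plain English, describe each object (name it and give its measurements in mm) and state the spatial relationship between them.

A is a table: top 1007 mm (x) × 695 mm (y), 34 mm thick, upper face at z = 715 mm, on four 86×86 mm square legs, each inset 48 mm from the nearest pair of top edges, running from z = 0 to the bottom of the top.

B is a rectangular beam 2304 mm long (x), 114 mm deep (y), 36 mm thick (z).

The beam spans the tops of two tables placed 290 mm apart, resting at z = 715 mm.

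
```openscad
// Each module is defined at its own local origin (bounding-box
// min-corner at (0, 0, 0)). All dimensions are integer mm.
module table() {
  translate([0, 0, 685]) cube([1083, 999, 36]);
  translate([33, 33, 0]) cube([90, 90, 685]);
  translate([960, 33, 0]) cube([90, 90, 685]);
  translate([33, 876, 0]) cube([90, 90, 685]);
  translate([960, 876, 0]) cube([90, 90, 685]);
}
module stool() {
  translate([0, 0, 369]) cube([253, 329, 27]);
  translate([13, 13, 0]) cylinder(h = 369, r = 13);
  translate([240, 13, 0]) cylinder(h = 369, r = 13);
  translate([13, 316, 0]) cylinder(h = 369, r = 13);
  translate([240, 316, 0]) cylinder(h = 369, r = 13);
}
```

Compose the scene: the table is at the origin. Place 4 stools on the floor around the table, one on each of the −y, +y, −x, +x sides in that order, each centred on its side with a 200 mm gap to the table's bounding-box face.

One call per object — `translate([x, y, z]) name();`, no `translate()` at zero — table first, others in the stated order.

table();
translate([415, -529, 0]) stool();
translate([415, 1199, 0]) stool();
translate([-453, 335, 0]) stool();
translate([1283, 335, 0]) stool();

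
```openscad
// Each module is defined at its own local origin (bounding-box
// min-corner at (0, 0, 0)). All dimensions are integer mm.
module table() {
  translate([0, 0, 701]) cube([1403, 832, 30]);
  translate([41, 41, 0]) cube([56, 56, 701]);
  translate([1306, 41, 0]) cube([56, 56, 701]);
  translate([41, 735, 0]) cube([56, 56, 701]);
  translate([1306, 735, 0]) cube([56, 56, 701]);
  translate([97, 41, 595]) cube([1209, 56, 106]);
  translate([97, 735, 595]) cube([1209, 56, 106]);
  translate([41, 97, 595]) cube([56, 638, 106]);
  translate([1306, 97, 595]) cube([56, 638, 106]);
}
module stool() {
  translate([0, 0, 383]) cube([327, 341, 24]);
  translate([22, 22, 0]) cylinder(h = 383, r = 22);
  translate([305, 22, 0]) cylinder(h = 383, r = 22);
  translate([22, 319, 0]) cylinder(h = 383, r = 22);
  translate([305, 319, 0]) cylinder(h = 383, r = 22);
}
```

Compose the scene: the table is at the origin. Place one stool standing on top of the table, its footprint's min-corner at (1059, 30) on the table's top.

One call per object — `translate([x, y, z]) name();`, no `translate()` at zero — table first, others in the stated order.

table();
translate([1059, 30, 731]) stool();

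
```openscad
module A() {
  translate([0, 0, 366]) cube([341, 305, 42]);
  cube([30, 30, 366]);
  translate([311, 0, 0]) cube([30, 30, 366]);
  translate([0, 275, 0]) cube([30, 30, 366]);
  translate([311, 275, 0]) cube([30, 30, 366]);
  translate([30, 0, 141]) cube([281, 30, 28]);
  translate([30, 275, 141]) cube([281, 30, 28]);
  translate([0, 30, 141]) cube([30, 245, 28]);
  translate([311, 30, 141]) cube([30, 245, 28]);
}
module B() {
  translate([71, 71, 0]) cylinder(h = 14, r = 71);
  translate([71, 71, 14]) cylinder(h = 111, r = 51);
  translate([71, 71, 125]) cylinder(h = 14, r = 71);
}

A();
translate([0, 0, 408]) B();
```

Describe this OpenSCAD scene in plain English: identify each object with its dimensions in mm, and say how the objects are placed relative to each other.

A is a four-legged stool. The seat is a 341×305×42 mm slab whose top surface is at z = 408 mm; four square legs, each 30×30 mm in cross-section, run from the floor (z = 0) to the underside of the seat, each flush with a corner of the seat. Four stretchers, 30 mm wide and 28 mm tall, connect adjacent legs with their undersides at z = 141 mm, each running between the inner faces of the legs it joins and aligned with the legs' outer faces on the other axis.

B is a spool: two coaxial disc flanges of radius 71 mm and thickness 14 mm, joined by a core cylinder of radius 51 mm and height 111 mm. The lower flange rests on z = 0 and the three cylinders share a vertical axis.

The spool is on top of the stool.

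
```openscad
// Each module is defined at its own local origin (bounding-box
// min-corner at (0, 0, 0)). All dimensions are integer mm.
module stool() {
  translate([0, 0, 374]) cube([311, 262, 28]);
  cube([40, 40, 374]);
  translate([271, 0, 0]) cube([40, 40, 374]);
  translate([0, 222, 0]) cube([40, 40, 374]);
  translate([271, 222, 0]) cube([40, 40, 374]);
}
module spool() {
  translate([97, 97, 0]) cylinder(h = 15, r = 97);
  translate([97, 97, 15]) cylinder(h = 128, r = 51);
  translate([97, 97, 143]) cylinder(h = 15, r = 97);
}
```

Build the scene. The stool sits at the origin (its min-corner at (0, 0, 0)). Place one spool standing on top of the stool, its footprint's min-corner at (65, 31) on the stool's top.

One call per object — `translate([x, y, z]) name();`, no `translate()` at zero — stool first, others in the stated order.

stool();
translate([65, 31, 402]) spool();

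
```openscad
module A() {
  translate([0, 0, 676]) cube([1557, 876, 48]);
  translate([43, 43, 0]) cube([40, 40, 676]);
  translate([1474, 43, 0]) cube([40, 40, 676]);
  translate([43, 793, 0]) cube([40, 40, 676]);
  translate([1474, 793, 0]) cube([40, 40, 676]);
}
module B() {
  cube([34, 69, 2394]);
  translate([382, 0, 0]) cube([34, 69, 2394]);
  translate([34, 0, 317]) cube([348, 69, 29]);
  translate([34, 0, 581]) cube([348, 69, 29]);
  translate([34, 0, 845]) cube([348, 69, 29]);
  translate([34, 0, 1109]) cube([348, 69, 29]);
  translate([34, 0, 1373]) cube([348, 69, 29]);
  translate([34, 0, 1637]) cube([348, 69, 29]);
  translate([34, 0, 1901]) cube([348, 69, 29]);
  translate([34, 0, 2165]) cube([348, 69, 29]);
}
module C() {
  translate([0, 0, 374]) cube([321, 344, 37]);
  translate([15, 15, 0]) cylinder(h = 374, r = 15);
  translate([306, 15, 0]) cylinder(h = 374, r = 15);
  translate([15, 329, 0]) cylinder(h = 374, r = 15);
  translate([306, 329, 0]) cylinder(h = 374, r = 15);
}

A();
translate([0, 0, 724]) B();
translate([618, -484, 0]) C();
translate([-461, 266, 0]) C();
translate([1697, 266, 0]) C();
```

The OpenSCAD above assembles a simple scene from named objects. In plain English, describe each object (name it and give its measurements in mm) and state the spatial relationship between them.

A is a rectangular dining table. The top is 1557×876×48 mm with its upper surface at z = 724 mm. It stands on four 40×40 mm square legs, each inset 43 mm from the nearest pair of top edges, running from the floor to the underside of the top.

B is a wooden ladder with two side rails of 34×69 mm section and 2394 mm height, set 416 mm apart overall. Between them run 8 rectangular rungs (69 mm deep, 29 mm thick), front faces flush with the rails' −y face. The bottom of the first rung is 317 mm above the floor and each subsequent rung is 264 mm higher than the one below.

C is a four-legged stool. The seat is 321×344 mm, 37 mm thick, top at z = 411 mm. It stands on four round legs, each 30 mm in diameter, from z = 0 to the seat underside, each leg's axis is inset half a diameter from the nearest pair of seat edges (so the leg's bounding box is flush with the corner).

The ladder is on top of the table. Three stools sit around the table at the −y, −x, +x sides.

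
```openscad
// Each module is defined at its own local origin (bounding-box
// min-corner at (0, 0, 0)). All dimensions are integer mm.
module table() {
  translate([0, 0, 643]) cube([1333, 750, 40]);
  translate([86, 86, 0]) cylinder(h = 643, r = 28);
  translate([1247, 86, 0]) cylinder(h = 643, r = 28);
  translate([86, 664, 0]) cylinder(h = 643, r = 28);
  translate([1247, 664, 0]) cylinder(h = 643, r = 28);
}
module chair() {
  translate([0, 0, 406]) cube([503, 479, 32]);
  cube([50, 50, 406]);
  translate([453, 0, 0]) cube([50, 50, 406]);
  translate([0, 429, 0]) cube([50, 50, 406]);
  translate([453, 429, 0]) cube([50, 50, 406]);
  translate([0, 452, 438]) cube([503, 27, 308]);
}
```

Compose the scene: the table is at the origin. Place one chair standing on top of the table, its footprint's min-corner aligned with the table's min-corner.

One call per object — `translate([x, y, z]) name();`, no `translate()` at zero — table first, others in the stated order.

table();
translate([0, 0, 683]) chair();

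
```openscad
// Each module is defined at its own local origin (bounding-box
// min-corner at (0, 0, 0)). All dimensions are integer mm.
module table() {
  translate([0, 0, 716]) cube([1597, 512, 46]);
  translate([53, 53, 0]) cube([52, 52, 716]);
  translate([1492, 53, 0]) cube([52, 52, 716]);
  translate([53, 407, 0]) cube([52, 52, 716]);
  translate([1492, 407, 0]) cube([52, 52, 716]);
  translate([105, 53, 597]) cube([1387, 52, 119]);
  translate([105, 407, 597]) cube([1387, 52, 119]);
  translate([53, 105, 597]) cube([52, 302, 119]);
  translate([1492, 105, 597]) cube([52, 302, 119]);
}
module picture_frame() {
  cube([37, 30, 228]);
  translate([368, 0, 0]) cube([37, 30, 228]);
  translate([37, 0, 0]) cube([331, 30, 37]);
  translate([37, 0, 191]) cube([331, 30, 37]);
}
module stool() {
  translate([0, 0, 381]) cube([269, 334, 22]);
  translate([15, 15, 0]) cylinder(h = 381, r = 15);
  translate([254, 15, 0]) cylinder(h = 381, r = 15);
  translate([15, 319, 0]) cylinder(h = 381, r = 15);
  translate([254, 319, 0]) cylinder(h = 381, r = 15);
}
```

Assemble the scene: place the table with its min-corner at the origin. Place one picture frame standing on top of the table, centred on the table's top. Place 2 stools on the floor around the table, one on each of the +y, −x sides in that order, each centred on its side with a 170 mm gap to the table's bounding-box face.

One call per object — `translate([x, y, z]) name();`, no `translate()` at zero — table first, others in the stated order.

table();
translate([596, 241, 762]) picture_frame();
translate([664, 682, 0]) stool();
translate([-439, 89, 0]) stool();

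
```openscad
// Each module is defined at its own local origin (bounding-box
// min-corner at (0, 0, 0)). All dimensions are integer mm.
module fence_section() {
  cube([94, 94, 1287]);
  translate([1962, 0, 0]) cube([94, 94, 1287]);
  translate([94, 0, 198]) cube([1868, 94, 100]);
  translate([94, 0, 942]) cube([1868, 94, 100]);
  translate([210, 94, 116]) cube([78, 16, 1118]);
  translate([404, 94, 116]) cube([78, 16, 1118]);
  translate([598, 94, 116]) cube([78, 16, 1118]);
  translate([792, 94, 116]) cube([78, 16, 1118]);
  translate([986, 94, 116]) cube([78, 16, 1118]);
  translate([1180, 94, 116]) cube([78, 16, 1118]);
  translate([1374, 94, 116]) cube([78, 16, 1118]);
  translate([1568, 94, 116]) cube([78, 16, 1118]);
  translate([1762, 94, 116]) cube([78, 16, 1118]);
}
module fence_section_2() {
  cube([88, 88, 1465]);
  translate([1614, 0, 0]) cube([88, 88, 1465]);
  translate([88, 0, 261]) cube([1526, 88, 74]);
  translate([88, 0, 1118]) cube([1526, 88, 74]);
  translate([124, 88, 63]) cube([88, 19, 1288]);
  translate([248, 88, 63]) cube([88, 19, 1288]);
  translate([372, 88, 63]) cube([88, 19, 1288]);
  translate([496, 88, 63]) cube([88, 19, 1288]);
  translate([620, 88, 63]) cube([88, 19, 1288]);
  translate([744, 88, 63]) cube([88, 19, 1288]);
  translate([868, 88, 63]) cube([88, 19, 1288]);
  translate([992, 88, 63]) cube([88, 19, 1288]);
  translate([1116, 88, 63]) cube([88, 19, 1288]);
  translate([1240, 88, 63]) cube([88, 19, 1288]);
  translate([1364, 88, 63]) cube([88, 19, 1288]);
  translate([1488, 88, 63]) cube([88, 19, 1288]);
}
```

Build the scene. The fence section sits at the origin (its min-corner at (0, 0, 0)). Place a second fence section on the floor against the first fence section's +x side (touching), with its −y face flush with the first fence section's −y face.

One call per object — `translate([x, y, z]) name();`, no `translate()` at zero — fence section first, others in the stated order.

fence_section();
translate([2056, 0, 0]) fence_section_2();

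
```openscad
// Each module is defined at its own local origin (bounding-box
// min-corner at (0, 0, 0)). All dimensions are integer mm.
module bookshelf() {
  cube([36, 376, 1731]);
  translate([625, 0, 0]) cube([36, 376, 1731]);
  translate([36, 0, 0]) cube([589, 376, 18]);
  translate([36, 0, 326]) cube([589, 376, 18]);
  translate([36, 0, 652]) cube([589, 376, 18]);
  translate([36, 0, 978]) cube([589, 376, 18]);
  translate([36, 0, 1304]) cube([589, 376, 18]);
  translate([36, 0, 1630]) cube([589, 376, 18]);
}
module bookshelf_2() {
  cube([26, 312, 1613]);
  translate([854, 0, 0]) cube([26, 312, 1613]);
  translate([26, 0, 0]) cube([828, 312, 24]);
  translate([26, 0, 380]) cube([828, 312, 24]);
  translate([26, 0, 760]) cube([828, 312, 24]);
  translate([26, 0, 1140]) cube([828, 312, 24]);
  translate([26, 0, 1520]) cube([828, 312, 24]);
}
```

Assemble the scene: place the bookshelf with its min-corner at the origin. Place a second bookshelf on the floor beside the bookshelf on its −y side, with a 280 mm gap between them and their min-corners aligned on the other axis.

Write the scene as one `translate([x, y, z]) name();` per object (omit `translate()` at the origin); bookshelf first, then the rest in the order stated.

bookshelf();
translate([0, -592, 0]) bookshelf_2();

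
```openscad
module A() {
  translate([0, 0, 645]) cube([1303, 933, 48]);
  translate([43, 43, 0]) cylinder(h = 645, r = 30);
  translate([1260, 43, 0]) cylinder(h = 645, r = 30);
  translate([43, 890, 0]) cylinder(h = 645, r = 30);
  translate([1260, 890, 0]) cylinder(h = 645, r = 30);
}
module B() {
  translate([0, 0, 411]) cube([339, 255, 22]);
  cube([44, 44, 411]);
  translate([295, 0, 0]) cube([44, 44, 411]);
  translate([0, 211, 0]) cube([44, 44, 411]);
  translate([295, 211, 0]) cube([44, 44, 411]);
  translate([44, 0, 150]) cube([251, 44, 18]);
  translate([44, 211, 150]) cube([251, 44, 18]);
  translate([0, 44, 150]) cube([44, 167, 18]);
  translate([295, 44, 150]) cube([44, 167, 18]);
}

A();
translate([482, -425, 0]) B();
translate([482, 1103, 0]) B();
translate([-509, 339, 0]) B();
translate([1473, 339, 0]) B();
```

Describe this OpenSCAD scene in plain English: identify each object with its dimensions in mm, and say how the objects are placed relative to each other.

A is a rectangular dining table. The top is 1303×933×48 mm with its upper surface at z = 693 mm. It stands on four round legs of 60 mm diameter, each leg's bounding box inset 13 mm from the nearest pair of top edges, running from the floor to the underside of the top.

B is a four-legged stool. The seat is a 339×255×22 mm slab whose top surface is at z = 433 mm; four square legs, each 44×44 mm in cross-section, run from the floor (z = 0) to the underside of the seat, each flush with a corner of the seat. Four stretchers, 44 mm wide and 18 mm tall, connect adjacent legs with their undersides at z = 150 mm, each running between the inner faces of the legs it joins and aligned with the legs' outer faces on the other axis.

Four stools sit around the table at the −y, +y, −x, +x sides.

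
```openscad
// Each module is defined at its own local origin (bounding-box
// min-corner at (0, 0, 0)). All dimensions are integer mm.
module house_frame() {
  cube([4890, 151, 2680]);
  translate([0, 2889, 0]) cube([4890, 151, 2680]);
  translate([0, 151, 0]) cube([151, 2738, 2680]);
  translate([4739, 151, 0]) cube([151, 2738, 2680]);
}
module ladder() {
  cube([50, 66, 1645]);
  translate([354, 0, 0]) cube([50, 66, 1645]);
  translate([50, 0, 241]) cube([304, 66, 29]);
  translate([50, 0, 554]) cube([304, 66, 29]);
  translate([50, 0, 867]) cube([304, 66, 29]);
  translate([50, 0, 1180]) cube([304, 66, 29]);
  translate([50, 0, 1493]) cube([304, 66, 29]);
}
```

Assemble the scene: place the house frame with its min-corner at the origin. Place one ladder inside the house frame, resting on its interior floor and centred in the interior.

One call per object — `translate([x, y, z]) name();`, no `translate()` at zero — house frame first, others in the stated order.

house_frame();
translate([2243, 1487, 0]) ladder();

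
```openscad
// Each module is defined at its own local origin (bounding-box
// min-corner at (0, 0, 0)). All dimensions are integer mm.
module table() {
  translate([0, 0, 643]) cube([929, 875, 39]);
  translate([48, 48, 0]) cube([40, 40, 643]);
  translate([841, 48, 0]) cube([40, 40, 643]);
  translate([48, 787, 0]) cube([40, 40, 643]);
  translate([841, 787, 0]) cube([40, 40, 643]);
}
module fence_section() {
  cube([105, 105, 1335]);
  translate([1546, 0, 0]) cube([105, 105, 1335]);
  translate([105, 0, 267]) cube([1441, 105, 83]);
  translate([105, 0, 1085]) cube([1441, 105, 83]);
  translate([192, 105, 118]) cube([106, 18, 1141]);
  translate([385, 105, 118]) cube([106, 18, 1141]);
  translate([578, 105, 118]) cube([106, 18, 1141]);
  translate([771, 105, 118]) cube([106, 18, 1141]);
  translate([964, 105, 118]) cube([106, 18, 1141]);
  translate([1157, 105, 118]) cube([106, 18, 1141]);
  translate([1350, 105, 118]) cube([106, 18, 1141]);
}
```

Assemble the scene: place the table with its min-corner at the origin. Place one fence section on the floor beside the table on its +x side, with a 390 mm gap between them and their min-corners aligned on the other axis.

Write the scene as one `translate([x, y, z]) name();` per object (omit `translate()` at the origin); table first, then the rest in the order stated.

table();
translate([1319, 0, 0]) fence_section();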